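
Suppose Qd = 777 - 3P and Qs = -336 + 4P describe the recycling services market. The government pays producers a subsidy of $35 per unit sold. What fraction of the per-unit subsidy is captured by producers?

Producer share = 3/7

Pre-subsidy: 777 - 3P = -336 + 4P gives P* = 159, Q* = 300.
With the subsidy, sellers receive Ps = Pb + 35 for each unit, where Pb is the price buyers pay.
Supply in terms of Pb becomes Qs = -336 + 4(Pb + 35) = -196 + 4Pb. Setting this equal to demand: 777 - 3Pb = -196 + 4Pb, so Pb = 139.
Sellers receive Ps = 139 + 35 = 174; Q' = 777 − 3·139 = 360.
Buyers' price falls by P* − Pb = 159 − 139 = 20; sellers' price rises by Ps − P* = 174 − 159 = 15.
So producers capture 15/35 = 3/7 of each unit of subsidy.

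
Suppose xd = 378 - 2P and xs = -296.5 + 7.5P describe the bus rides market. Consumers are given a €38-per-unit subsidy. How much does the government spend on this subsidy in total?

Government cost = €11248

Pre-subsidy: 378 - 2P = -296.5 + 7.5P gives P* = 71, x* = 236.
With the rebate, buyers effectively pay Pb = Ps − 38, where Ps is the price sellers receive.
Demand in terms of Ps becomes xd = 378 − 2(Ps − 38) = 454 - 2Ps. Setting this equal to supply: 454 - 2Ps = -296.5 + 7.5Ps, so Ps = 79.
Buyers pay Pb = 79 − 38 = 41; x' = -296.5 + 7.5·79 = 296.
Government outlay = subsidy × quantity = 38 × 296 = 11248.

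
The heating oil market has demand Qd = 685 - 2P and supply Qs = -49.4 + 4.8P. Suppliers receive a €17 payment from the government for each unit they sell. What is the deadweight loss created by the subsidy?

Deadweight loss = €204

Pre-subsidy: 685 - 2P = -49.4 + 4.8P gives P* = 108, Q* = 469.
With the subsidy, sellers receive Ps = Pb + 17 for each unit, where Pb is the price buyers pay.
Supply in terms of Pb becomes Qs = -49.4 + 4.8(Pb + 17) = 32.2 + 4.8Pb. Setting this equal to demand: 685 - 2Pb = 32.2 + 4.8Pb, so Pb = 96.
Sellers receive Ps = 96 + 17 = 113; Q' = 685 − 2·96 = 493.
The subsidy expands output by 493 − 469 = 24 past the efficient level; on those units the gap between marginal cost and willingness to pay runs from 0 up to 17.
DWL = ½ × 17 × 24 = 204.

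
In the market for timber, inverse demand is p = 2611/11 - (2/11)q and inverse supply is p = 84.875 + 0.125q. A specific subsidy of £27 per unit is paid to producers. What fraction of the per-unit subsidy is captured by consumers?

Consumer share = 16/27

Pre-subsidy: 2611/11 - (2/11)q = 84.875 + 0.125q gives q* = 497 and p* = 147.
With the subsidy, sellers receive ps = pb + 27 for each unit, where pb is the price buyers pay.
On the curves, pb = 2611/11 - (2/11)q and ps = 84.875 + 0.125q; the wedge ps − pb = 27 gives 84.875 + 0.125q − (2611/11 - (2/11)q) = 27, so q' = 585.
Then pb = 2611/11 − (2/11)·585 = 131 and ps = 84.875 + 0.125·585 = 158.
Buyers' price falls by p* − pb = 147 − 131 = 16; sellers' price rises by ps − p* = 158 − 147 = 11.
So consumers capture 16/27 = 16/27 of each unit of subsidy.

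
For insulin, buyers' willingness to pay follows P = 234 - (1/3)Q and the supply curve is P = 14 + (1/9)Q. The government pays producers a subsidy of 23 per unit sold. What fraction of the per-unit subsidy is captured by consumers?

Consumer share = 0.75

Pre-subsidy: 234 - (1/3)Q = 14 + (1/9)Q gives Q* = 495 and P* = 69.
With the subsidy, sellers receive Ps = Pb + 23 for each unit, where Pb is the price buyers pay.
On the curves, Pb = 234 - (1/3)Q and Ps = 14 + (1/9)Q; the wedge Ps − Pb = 23 gives 14 + (1/9)Q − (234 - (1/3)Q) = 23, so Q' = 546.75.
Then Pb = 234 − (1/3)·546.75 = 51.75 and Ps = 14 + (1/9)·546.75 = 74.75.
Buyers' price falls by P* − Pb = 69 − 51.75 = 17.25; sellers' price rises by Ps − P* = 74.75 − 69 = 5.75.
So consumers capture 17.25/23 = 0.75 of each unit of subsidy.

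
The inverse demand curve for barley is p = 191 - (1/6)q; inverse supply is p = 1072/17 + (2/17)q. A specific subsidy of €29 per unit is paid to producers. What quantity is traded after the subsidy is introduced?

Pre-subsidy: 191 - (1/6)q = 1072/17 + (2/17)q gives q* = 450 and p* = 116.
With the subsidy, sellers receive ps = pb + 29 for each unit, where pb is the price buyers pay.
On the curves, pb = 191 - (1/6)q and ps = 1072/17 + (2/17)q; the wedge ps − pb = 29 gives 1072/17 + (2/17)q − (191 - (1/6)q) = 29, so q' = 552.
Then pb = 191 − (1/6)·552 = 99 and ps = 1072/17 + (2/17)·552 = 128.

q' = 552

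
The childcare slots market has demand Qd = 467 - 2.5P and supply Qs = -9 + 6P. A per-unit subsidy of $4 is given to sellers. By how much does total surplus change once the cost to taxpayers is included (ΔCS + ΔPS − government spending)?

Net change in total surplus = -240/17

Pre-subsidy: 467 - 2.5P = -9 + 6P gives P* = 56, Q* = 327.
With the subsidy, sellers receive Ps = Pb + 4 for each unit, where Pb is the price buyers pay.
Supply in terms of Pb becomes Qs = -9 + 6(Pb + 4) = 15 + 6Pb. Setting this equal to demand: 467 - 2.5Pb = 15 + 6Pb, so Pb = 904/17.
Sellers receive Ps = 904/17 + 4 = 972/17; Q' = 467 − 2.5·(904/17) = 5679/17.
ΔCS = ½(327 + 5679/17)(56 − 904/17) = 269712/289; ΔPS = ½(327 + 5679/17)(972/17 − 56) = 112380/289.
Government spending = 4 × 5679/17 = 22716/17.
Net change = 269712/289 + 112380/289 − 22716/17 = -240/17. The loss equals the DWL triangle ½·4·120/17.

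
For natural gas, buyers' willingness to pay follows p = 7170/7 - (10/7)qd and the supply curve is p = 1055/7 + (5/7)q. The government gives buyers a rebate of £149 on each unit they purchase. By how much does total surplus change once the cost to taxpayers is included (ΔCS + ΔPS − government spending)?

Net change in total surplus = -155407/30

Pre-subsidy: 7170/7 - (10/7)q = 1055/7 + (5/7)q gives q* = 1223/3 and p* = 9280/21.
With the rebate, buyers effectively pay pb = ps − 149, where ps is the price sellers receive.
On the curves, pb = 7170/7 - (10/7)q and ps = 1055/7 + (5/7)q; the wedge ps − pb = 149 gives 1055/7 + (5/7)q − (7170/7 - (10/7)q) = 149, so q' = 477.2.
Then pb = 7170/7 − (10/7)·477.2 = 2398/7 and ps = 1055/7 + (5/7)·477.2 = 3441/7.
ΔCS = ½(1223/3 + 477.2)(9280/21 − 2398/7) = 1977677/45; ΔPS = ½(1223/3 + 477.2)(3441/7 − 9280/21) = 1977677/90.
Government spending = 149 × 477.2 = 71102.8.
Net change = 1977677/45 + 1977677/90 − 71102.8 = -155407/30. The loss equals the DWL triangle ½·149·1043/15.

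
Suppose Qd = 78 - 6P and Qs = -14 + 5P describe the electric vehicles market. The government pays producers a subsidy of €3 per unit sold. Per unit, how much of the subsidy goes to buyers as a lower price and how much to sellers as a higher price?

Pre-subsidy: 78 - 6P = -14 + 5P gives P* = 92/11, Q* = 306/11.
With the subsidy, sellers receive Ps = Pb + 3 for each unit, where Pb is the price buyers pay.
Supply in terms of Pb becomes Qs = -14 + 5(Pb + 3) = 1 + 5Pb. Setting this equal to demand: 78 - 6Pb = 1 + 5Pb, so Pb = 7.
Sellers receive Ps = 7 + 3 = 10; Q' = 78 − 6·7 = 36.
Buyers' price falls by P* − Pb = 92/11 − 7 = 15/11; sellers' price rises by Ps − P* = 10 − 92/11 = 18/11.

Buyers gain 15/11 per unit; sellers gain 18/11 per unit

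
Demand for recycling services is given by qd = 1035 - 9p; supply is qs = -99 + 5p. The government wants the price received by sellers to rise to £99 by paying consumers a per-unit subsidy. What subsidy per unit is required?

At a seller price of 99, quantity supplied is -99 + 5·99 = 396.
Buyers absorb 396 only when they pay pb with 1035 − 9·pb = 396, i.e. pb = 71.
s = ps − pb = 99 − 71 = 28.

Required subsidy s = £28 per unit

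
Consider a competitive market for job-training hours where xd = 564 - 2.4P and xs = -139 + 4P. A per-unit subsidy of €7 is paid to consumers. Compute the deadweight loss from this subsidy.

Deadweight loss = €36.75

Pre-subsidy: 564 - 2.4P = -139 + 4P gives P* = 109.84375, x* = 300.375.
With the rebate, buyers effectively pay Pb = Ps − 7, where Ps is the price sellers receive.
Demand in terms of Ps becomes xd = 564 − 2.4(Ps − 7) = 580.8 - 2.4Ps. Setting this equal to supply: 580.8 - 2.4Ps = -139 + 4Ps, so Ps = 112.46875.
Buyers pay Pb = 112.46875 − 7 = 105.46875; x' = -139 + 4·112.46875 = 310.875.
The subsidy expands output by 310.875 − 300.375 = 10.5 past the efficient level; on those units the gap between marginal cost and willingness to pay runs from 0 up to 7.
DWL = ½ × 7 × 10.5 = 36.75.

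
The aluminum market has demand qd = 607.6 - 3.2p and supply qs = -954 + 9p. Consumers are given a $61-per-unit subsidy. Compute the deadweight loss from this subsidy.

Pre-subsidy: 607.6 - 3.2p = -954 + 9p gives p* = 128, q* = 198.
With the rebate, buyers effectively pay pb = ps − 61, where ps is the price sellers receive.
Demand in terms of ps becomes qd = 607.6 − 3.2(ps − 61) = 802.8 - 3.2ps. Setting this equal to supply: 802.8 - 3.2ps = -954 + 9ps, so ps = 144.
Buyers pay pb = 144 − 61 = 83; q' = -954 + 9·144 = 342.
The subsidy expands output by 342 − 198 = 144 past the efficient level; on those units the gap between marginal cost and willingness to pay runs from 0 up to 61.
DWL = ½ × 61 × 144 = 4392.

Deadweight loss = $4392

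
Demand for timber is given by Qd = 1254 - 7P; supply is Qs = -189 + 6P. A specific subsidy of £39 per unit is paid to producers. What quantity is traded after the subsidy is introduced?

Pre-subsidy: 1254 - 7P = -189 + 6P gives P* = 111, Q* = 477.
With the subsidy, sellers receive Ps = Pb + 39 for each unit, where Pb is the price buyers pay.
Supply in terms of Pb becomes Qs = -189 + 6(Pb + 39) = 45 + 6Pb. Setting this equal to demand: 1254 - 7Pb = 45 + 6Pb, so Pb = 93.
Sellers receive Ps = 93 + 39 = 132; Q' = 1254 − 7·93 = 603.

Q' = 603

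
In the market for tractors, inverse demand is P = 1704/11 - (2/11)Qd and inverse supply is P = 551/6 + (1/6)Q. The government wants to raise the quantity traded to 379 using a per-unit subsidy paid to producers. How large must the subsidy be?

At Q = 379, from the demand curve buyers pay Pb = 1704/11 − (2/11)·379 = 86; from the supply curve sellers need Ps = 551/6 + (1/6)·379 = 155.
The subsidy must fill the gap: s = Ps − Pb = 155 − 86 = 69.

Required subsidy s = 69 per unit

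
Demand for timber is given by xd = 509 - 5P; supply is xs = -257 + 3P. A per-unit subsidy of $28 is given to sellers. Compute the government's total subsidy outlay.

Pre-subsidy: 509 - 5P = -257 + 3P gives P* = 95.75, x* = 30.25.
With the subsidy, sellers receive Ps = Pb + 28 for each unit, where Pb is the price buyers pay.
Supply in terms of Pb becomes xs = -257 + 3(Pb + 28) = -173 + 3Pb. Setting this equal to demand: 509 - 5Pb = -173 + 3Pb, so Pb = 85.25.
Sellers receive Ps = 85.25 + 28 = 113.25; x' = 509 − 5·85.25 = 82.75.
Government outlay = subsidy × quantity = 28 × 82.75 = 2317.

Government cost = $2317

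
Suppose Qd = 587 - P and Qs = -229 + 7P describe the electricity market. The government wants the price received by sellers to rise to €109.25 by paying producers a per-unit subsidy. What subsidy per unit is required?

Required subsidy s = €58 per unit

At a seller price of 109.25, quantity supplied is -229 + 7·109.25 = 535.75.
Buyers absorb 535.75 only when they pay Pb with 587 − 1·Pb = 535.75, i.e. Pb = 51.25.
s = Ps − Pb = 109.25 − 51.25 = 58.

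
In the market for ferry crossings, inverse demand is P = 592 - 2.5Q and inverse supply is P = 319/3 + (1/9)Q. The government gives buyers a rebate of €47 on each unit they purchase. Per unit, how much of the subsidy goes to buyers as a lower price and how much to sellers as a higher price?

Pre-subsidy: 592 - 2.5Q = 319/3 + (1/9)Q gives Q* = 186 and P* = 127.
With the rebate, buyers effectively pay Pb = Ps − 47, where Ps is the price sellers receive.
On the curves, Pb = 592 - 2.5Q and Ps = 319/3 + (1/9)Q; the wedge Ps − Pb = 47 gives 319/3 + (1/9)Q − (592 - 2.5Q) = 47, so Q' = 204.
Then Pb = 592 − 2.5·204 = 82 and Ps = 319/3 + (1/9)·204 = 129.
Buyers' price falls by P* − Pb = 127 − 82 = 45; sellers' price rises by Ps − P* = 129 − 127 = 2.

Buyers gain €45 per unit; sellers gain €2 per unit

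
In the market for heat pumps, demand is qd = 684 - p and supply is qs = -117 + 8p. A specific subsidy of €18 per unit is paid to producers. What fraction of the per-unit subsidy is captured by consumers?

Pre-subsidy: 684 - p = -117 + 8p gives p* = 89, q* = 595.
With the subsidy, sellers receive ps = pb + 18 for each unit, where pb is the price buyers pay.
Supply in terms of pb becomes qs = -117 + 8(pb + 18) = 27 + 8pb. Setting this equal to demand: 684 - pb = 27 + 8pb, so pb = 73.
Sellers receive ps = 73 + 18 = 91; q' = 684 − 1·73 = 611.
Buyers' price falls by p* − pb = 89 − 73 = 16; sellers' price rises by ps − p* = 91 − 89 = 2.
So consumers capture 16/18 = 8/9 of each unit of subsidy.

Consumer share = 8/9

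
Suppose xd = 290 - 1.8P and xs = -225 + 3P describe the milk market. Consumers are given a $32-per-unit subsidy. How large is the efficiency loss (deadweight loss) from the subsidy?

Deadweight loss = $576

Pre-subsidy: 290 - 1.8P = -225 + 3P gives P* = 2575/24, x* = 96.875.
With the rebate, buyers effectively pay Pb = Ps − 32, where Ps is the price sellers receive.
Demand in terms of Ps becomes xd = 290 − 1.8(Ps − 32) = 347.6 - 1.8Ps. Setting this equal to supply: 347.6 - 1.8Ps = -225 + 3Ps, so Ps = 2863/24.
Buyers pay Pb = 2863/24 − 32 = 2095/24; x' = -225 + 3·(2863/24) = 132.875.
The subsidy expands output by 132.875 − 96.875 = 36 past the efficient level; on those units the gap between marginal cost and willingness to pay runs from 0 up to 32.
DWL = ½ × 32 × 36 = 576.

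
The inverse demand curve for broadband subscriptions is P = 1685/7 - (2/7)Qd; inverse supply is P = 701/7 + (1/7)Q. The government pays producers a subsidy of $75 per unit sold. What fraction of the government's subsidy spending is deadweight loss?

Pre-subsidy: 1685/7 - (2/7)Q = 701/7 + (1/7)Q gives Q* = 328 and P* = 147.
With the subsidy, sellers receive Ps = Pb + 75 for each unit, where Pb is the price buyers pay.
On the curves, Pb = 1685/7 - (2/7)Q and Ps = 701/7 + (1/7)Q; the wedge Ps − Pb = 75 gives 701/7 + (1/7)Q − (1685/7 - (2/7)Q) = 75, so Q' = 503.
Then Pb = 1685/7 − (2/7)·503 = 97 and Ps = 701/7 + (1/7)·503 = 172.
ΔCS = ½(328 + 503)(147 − 97) = 20775; ΔPS = ½(328 + 503)(172 − 147) = 10387.5.
Government spending = 75 × 503 = 37725.
DWL = ½ × 75 × (503 − 328) = 6562.5; fraction = 6562.5 / 37725 = 175/1006.

DWL / government spending = 175/1006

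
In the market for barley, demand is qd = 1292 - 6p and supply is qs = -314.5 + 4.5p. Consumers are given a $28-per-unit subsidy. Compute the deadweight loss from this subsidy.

Deadweight loss = $1008

Pre-subsidy: 1292 - 6p = -314.5 + 4.5p gives p* = 153, q* = 374.
With the rebate, buyers effectively pay pb = ps − 28, where ps is the price sellers receive.
Demand in terms of ps becomes qd = 1292 − 6(ps − 28) = 1460 - 6ps. Setting this equal to supply: 1460 - 6ps = -314.5 + 4.5ps, so ps = 169.
Buyers pay pb = 169 − 28 = 141; q' = -314.5 + 4.5·169 = 446.
The subsidy expands output by 446 − 374 = 72 past the efficient level; on those units the gap between marginal cost and willingness to pay runs from 0 up to 28.
DWL = ½ × 28 × 72 = 1008.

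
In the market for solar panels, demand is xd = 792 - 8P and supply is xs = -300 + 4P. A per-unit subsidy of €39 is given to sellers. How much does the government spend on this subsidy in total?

Pre-subsidy: 792 - 8P = -300 + 4P gives P* = 91, x* = 64.
With the subsidy, sellers receive Ps = Pb + 39 for each unit, where Pb is the price buyers pay.
Supply in terms of Pb becomes xs = -300 + 4(Pb + 39) = -144 + 4Pb. Setting this equal to demand: 792 - 8Pb = -144 + 4Pb, so Pb = 78.
Sellers receive Ps = 78 + 39 = 117; x' = 792 − 8·78 = 168.
Government outlay = subsidy × quantity = 39 × 168 = 6552.

Government cost = €6552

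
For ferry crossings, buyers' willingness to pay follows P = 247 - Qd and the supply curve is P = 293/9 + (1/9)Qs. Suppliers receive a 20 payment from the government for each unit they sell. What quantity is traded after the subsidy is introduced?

Q' = 211

Pre-subsidy: 247 - Q = 293/9 + (1/9)Q gives Q* = 193 and P* = 54.
With the subsidy, sellers receive Ps = Pb + 20 for each unit, where Pb is the price buyers pay.
On the curves, Pb = 247 - Q and Ps = 293/9 + (1/9)Q; the wedge Ps − Pb = 20 gives 293/9 + (1/9)Q − (247 - Q) = 20, so Q' = 211.
Then Pb = 247 − 1·211 = 36 and Ps = 293/9 + (1/9)·211 = 56.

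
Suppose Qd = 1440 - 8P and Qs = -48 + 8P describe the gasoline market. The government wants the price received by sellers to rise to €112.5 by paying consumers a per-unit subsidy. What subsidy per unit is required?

At a seller price of 112.5, quantity supplied is -48 + 8·112.5 = 852.
Buyers absorb 852 only when they pay Pb with 1440 − 8·Pb = 852, i.e. Pb = 73.5.
s = Ps − Pb = 112.5 − 73.5 = 39.

Required subsidy s = €39 per unit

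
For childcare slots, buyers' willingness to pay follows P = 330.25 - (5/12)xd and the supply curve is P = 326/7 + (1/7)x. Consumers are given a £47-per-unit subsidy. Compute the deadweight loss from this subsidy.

Pre-subsidy: 330.25 - (5/12)x = 326/7 + (1/7)x gives x* = 507 and P* = 119.
With the rebate, buyers effectively pay Pb = Ps − 47, where Ps is the price sellers receive.
On the curves, Pb = 330.25 - (5/12)x and Ps = 326/7 + (1/7)x; the wedge Ps − Pb = 47 gives 326/7 + (1/7)x − (330.25 - (5/12)x) = 47, so x' = 591.
Then Pb = 330.25 − (5/12)·591 = 84 and Ps = 326/7 + (1/7)·591 = 131.
The subsidy expands output by 591 − 507 = 84 past the efficient level; on those units the gap between marginal cost and willingness to pay runs from 0 up to 47.
DWL = ½ × 47 × 84 = 1974.

Deadweight loss = £1974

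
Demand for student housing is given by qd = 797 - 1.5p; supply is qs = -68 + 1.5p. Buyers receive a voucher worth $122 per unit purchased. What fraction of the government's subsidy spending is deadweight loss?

Pre-subsidy: 797 - 1.5p = -68 + 1.5p gives p* = 865/3, q* = 364.5.
With the rebate, buyers effectively pay pb = ps − 122, where ps is the price sellers receive.
Demand in terms of ps becomes qd = 797 − 1.5(ps − 122) = 980 - 1.5ps. Setting this equal to supply: 980 - 1.5ps = -68 + 1.5ps, so ps = 1048/3.
Buyers pay pb = 1048/3 − 122 = 682/3; q' = -68 + 1.5·(1048/3) = 456.
ΔCS = ½(364.5 + 456)(865/3 − 682/3) = 25025.25; ΔPS = ½(364.5 + 456)(1048/3 − 865/3) = 25025.25.
Government spending = 122 × 456 = 55632.
DWL = ½ × 122 × (456 − 364.5) = 5581.5; fraction = 5581.5 / 55632 = 61/608.

DWL / government spending = 61/608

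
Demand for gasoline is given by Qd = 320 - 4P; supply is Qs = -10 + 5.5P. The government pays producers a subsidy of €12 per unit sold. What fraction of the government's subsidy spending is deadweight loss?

Pre-subsidy: 320 - 4P = -10 + 5.5P gives P* = 660/19, Q* = 3440/19.
With the subsidy, sellers receive Ps = Pb + 12 for each unit, where Pb is the price buyers pay.
Supply in terms of Pb becomes Qs = -10 + 5.5(Pb + 12) = 56 + 5.5Pb. Setting this equal to demand: 320 - 4Pb = 56 + 5.5Pb, so Pb = 528/19.
Sellers receive Ps = 528/19 + 12 = 756/19; Q' = 320 − 4·(528/19) = 3968/19.
ΔCS = ½(3440/19 + 3968/19)(660/19 − 528/19) = 488928/361; ΔPS = ½(3440/19 + 3968/19)(756/19 − 660/19) = 355584/361.
Government spending = 12 × 3968/19 = 47616/19.
DWL = ½ × 12 × (3968/19 − 3440/19) = 3168/19; fraction = (3168/19) / (47616/19) = 33/496.

DWL / government spending = 33/496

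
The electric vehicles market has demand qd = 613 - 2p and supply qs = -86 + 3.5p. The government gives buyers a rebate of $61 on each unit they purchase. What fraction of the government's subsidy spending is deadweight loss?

DWL / government spending = 427/4801

Pre-subsidy: 613 - 2p = -86 + 3.5p gives p* = 1398/11, q* = 3947/11.
With the rebate, buyers effectively pay pb = ps − 61, where ps is the price sellers receive.
Demand in terms of ps becomes qd = 613 − 2(ps − 61) = 735 - 2ps. Setting this equal to supply: 735 - 2ps = -86 + 3.5ps, so ps = 1642/11.
Buyers pay pb = 1642/11 − 61 = 971/11; q' = -86 + 3.5·(1642/11) = 4801/11.
ΔCS = ½(3947/11 + 4801/11)(1398/11 − 971/11) = 1867698/121; ΔPS = ½(3947/11 + 4801/11)(1642/11 − 1398/11) = 1067256/121.
Government spending = 61 × 4801/11 = 292861/11.
DWL = ½ × 61 × (4801/11 − 3947/11) = 26047/11; fraction = (26047/11) / (292861/11) = 427/4801.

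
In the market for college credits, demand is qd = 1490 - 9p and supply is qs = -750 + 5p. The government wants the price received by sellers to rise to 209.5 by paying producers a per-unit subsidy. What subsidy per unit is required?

At a seller price of 209.5, quantity supplied is -750 + 5·209.5 = 297.5.
Buyers absorb 297.5 only when they pay pb with 1490 − 9·pb = 297.5, i.e. pb = 132.5.
s = ps − pb = 209.5 − 132.5 = 77.

Required subsidy s = 77 per unit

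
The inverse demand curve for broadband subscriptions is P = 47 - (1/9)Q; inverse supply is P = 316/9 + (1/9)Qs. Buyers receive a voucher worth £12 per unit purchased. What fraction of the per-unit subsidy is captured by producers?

Pre-subsidy: 47 - (1/9)Q = 316/9 + (1/9)Q gives Q* = 53.5 and P* = 739/18.
With the rebate, buyers effectively pay Pb = Ps − 12, where Ps is the price sellers receive.
On the curves, Pb = 47 - (1/9)Q and Ps = 316/9 + (1/9)Q; the wedge Ps − Pb = 12 gives 316/9 + (1/9)Q − (47 - (1/9)Q) = 12, so Q' = 107.5.
Then Pb = 47 − (1/9)·107.5 = 631/18 and Ps = 316/9 + (1/9)·107.5 = 847/18.
Buyers' price falls by P* − Pb = 739/18 − 631/18 = 6; sellers' price rises by Ps − P* = 847/18 − 739/18 = 6.
So producers capture 6/12 = 0.5 of each unit of subsidy.

Producer share = 0.5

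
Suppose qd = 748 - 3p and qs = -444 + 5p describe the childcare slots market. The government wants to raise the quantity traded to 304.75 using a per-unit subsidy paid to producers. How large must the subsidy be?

Required subsidy s = 2 per unit

At q = 304.75, invert demand for the buyer price: pb = (748 − 304.75)/3 = 147.75; invert supply for the seller price: ps = (304.75 − (-444))/5 = 149.75.
The subsidy must fill the gap: s = ps − pb = 149.75 − 147.75 = 2.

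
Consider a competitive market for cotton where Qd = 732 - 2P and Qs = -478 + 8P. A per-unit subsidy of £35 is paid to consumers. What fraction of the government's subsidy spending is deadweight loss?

Pre-subsidy: 732 - 2P = -478 + 8P gives P* = 121, Q* = 490.
With the rebate, buyers effectively pay Pb = Ps − 35, where Ps is the price sellers receive.
Demand in terms of Ps becomes Qd = 732 − 2(Ps − 35) = 802 - 2Ps. Setting this equal to supply: 802 - 2Ps = -478 + 8Ps, so Ps = 128.
Buyers pay Pb = 128 − 35 = 93; Q' = -478 + 8·128 = 546.
ΔCS = ½(490 + 546)(121 − 93) = 14504; ΔPS = ½(490 + 546)(128 − 121) = 3626.
Government spending = 35 × 546 = 19110.
DWL = ½ × 35 × (546 − 490) = 980; fraction = 980 / 19110 = 2/39.

DWL / government spending = 2/39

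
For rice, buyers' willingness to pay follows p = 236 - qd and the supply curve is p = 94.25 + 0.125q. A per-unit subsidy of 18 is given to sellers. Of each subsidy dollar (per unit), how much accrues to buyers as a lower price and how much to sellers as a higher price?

Pre-subsidy: 236 - q = 94.25 + 0.125q gives q* = 126 and p* = 110.
With the subsidy, sellers receive ps = pb + 18 for each unit, where pb is the price buyers pay.
On the curves, pb = 236 - q and ps = 94.25 + 0.125q; the wedge ps − pb = 18 gives 94.25 + 0.125q − (236 - q) = 18, so q' = 142.
Then pb = 236 − 1·142 = 94 and ps = 94.25 + 0.125·142 = 112.
Buyers' price falls by p* − pb = 110 − 94 = 16; sellers' price rises by ps − p* = 112 − 110 = 2.

Buyers gain 16 per unit; sellers gain 2 per unit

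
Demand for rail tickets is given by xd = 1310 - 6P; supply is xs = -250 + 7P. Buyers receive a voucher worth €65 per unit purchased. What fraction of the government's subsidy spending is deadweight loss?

DWL / government spending = 0.13125

Pre-subsidy: 1310 - 6P = -250 + 7P gives P* = 120, x* = 590.
With the rebate, buyers effectively pay Pb = Ps − 65, where Ps is the price sellers receive.
Demand in terms of Ps becomes xd = 1310 − 6(Ps − 65) = 1700 - 6Ps. Setting this equal to supply: 1700 - 6Ps = -250 + 7Ps, so Ps = 150.
Buyers pay Pb = 150 − 65 = 85; x' = -250 + 7·150 = 800.
ΔCS = ½(590 + 800)(120 − 85) = 24325; ΔPS = ½(590 + 800)(150 − 120) = 20850.
Government spending = 65 × 800 = 52000.
DWL = ½ × 65 × (800 − 590) = 6825; fraction = 6825 / 52000 = 0.13125.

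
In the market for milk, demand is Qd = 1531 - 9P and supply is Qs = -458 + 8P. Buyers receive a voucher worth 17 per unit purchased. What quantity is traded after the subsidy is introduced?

Pre-subsidy: 1531 - 9P = -458 + 8P gives P* = 117, Q* = 478.
With the rebate, buyers effectively pay Pb = Ps − 17, where Ps is the price sellers receive.
Demand in terms of Ps becomes Qd = 1531 − 9(Ps − 17) = 1684 - 9Ps. Setting this equal to supply: 1684 - 9Ps = -458 + 8Ps, so Ps = 126.
Buyers pay Pb = 126 − 17 = 109; Q' = -458 + 8·126 = 550.

Q' = 550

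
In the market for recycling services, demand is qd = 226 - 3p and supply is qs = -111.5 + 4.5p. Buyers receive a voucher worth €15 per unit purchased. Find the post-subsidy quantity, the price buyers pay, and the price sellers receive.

Pre-subsidy: 226 - 3p = -111.5 + 4.5p gives p* = 45, q* = 91.
With the rebate, buyers effectively pay pb = ps − 15, where ps is the price sellers receive.
Demand in terms of ps becomes qd = 226 − 3(ps − 15) = 271 - 3ps. Setting this equal to supply: 271 - 3ps = -111.5 + 4.5ps, so ps = 51.
Buyers pay pb = 51 − 15 = 36; q' = -111.5 + 4.5·51 = 118.

q' = 118; buyers pay €36; sellers receive €51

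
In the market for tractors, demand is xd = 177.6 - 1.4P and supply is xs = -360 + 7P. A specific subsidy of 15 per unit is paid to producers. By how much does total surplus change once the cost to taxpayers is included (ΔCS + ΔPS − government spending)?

Pre-subsidy: 177.6 - 1.4P = -360 + 7P gives P* = 64, x* = 88.
With the subsidy, sellers receive Ps = Pb + 15 for each unit, where Pb is the price buyers pay.
Supply in terms of Pb becomes xs = -360 + 7(Pb + 15) = -255 + 7Pb. Setting this equal to demand: 177.6 - 1.4Pb = -255 + 7Pb, so Pb = 51.5.
Sellers receive Ps = 51.5 + 15 = 66.5; x' = 177.6 − 1.4·51.5 = 105.5.
ΔCS = ½(88 + 105.5)(64 − 51.5) = 1209.375; ΔPS = ½(88 + 105.5)(66.5 − 64) = 241.875.
Government spending = 15 × 105.5 = 1582.5.
Net change = 1209.375 + 241.875 − 1582.5 = -131.25. The loss equals the DWL triangle ½·15·17.5.

Net change in total surplus = -131.25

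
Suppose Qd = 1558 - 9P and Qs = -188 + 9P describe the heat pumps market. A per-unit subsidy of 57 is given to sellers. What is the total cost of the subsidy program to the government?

Government cost = 53665.5

Pre-subsidy: 1558 - 9P = -188 + 9P gives P* = 97, Q* = 685.
With the subsidy, sellers receive Ps = Pb + 57 for each unit, where Pb is the price buyers pay.
Supply in terms of Pb becomes Qs = -188 + 9(Pb + 57) = 325 + 9Pb. Setting this equal to demand: 1558 - 9Pb = 325 + 9Pb, so Pb = 68.5.
Sellers receive Ps = 68.5 + 57 = 125.5; Q' = 1558 − 9·68.5 = 941.5.
Government outlay = subsidy × quantity = 57 × 941.5 = 53665.5.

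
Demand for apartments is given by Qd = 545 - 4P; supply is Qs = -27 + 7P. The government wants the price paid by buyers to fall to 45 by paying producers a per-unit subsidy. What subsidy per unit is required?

Required subsidy s = 11 per unit

At a buyer price of 45, quantity demanded is 545 − 4·45 = 365.
Sellers supply 365 only when they receive Ps with -27 + 7·Ps = 365, i.e. Ps = 56.
s = Ps − Pb = 56 − 45 = 11.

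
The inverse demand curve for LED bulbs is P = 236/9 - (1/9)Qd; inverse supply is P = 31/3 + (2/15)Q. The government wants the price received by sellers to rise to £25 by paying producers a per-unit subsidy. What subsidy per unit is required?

Required subsidy s = £11 per unit

At a seller price of 25, quantity supplied is -77.5 + 7.5·25 = 110.
Buyers absorb 110 only when they pay Pb = 236/9 − (1/9)·110 = 14.
s = Ps − Pb = 25 − 14 = 11.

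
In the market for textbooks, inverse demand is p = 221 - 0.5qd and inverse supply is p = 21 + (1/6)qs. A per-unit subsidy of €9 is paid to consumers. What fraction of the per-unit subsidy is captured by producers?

Pre-subsidy: 221 - 0.5q = 21 + (1/6)q gives q* = 300 and p* = 71.
With the rebate, buyers effectively pay pb = ps − 9, where ps is the price sellers receive.
On the curves, pb = 221 - 0.5q and ps = 21 + (1/6)q; the wedge ps − pb = 9 gives 21 + (1/6)q − (221 - 0.5q) = 9, so q' = 313.5.
Then pb = 221 − 0.5·313.5 = 64.25 and ps = 21 + (1/6)·313.5 = 73.25.
Buyers' price falls by p* − pb = 71 − 64.25 = 6.75; sellers' price rises by ps − p* = 73.25 − 71 = 2.25.
So producers capture 2.25/9 = 0.25 of each unit of subsidy.

Producer share = 0.25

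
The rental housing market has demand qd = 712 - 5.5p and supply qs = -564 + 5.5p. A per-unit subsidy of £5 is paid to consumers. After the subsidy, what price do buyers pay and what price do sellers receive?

Buyers pay £113.5; sellers receive £118.5

Pre-subsidy: 712 - 5.5p = -564 + 5.5p gives p* = 116, q* = 74.
With the rebate, buyers effectively pay pb = ps − 5, where ps is the price sellers receive.
Demand in terms of ps becomes qd = 712 − 5.5(ps − 5) = 739.5 - 5.5ps. Setting this equal to supply: 739.5 - 5.5ps = -564 + 5.5ps, so ps = 118.5.
Buyers pay pb = 118.5 − 5 = 113.5; q' = -564 + 5.5·118.5 = 87.75.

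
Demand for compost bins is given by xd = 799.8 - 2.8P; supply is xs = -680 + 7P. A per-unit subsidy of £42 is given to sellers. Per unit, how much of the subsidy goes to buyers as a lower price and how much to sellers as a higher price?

Pre-subsidy: 799.8 - 2.8P = -680 + 7P gives P* = 151, x* = 377.
With the subsidy, sellers receive Ps = Pb + 42 for each unit, where Pb is the price buyers pay.
Supply in terms of Pb becomes xs = -680 + 7(Pb + 42) = -386 + 7Pb. Setting this equal to demand: 799.8 - 2.8Pb = -386 + 7Pb, so Pb = 121.
Sellers receive Ps = 121 + 42 = 163; x' = 799.8 − 2.8·121 = 461.
Buyers' price falls by P* − Pb = 151 − 121 = 30; sellers' price rises by Ps − P* = 163 − 151 = 12.

Buyers gain £30 per unit; sellers gain £12 per unit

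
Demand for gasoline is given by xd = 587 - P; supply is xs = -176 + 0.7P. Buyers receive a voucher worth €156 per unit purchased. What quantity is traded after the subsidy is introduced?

Pre-subsidy: 587 - P = -176 + 0.7P gives P* = 7630/17, x* = 2349/17.
With the rebate, buyers effectively pay Pb = Ps − 156, where Ps is the price sellers receive.
Demand in terms of Ps becomes xd = 587 − 1(Ps − 156) = 743 - Ps. Setting this equal to supply: 743 - Ps = -176 + 0.7Ps, so Ps = 9190/17.
Buyers pay Pb = 9190/17 − 156 = 6538/17; x' = -176 + 0.7·(9190/17) = 3441/17.

x' = 3441/17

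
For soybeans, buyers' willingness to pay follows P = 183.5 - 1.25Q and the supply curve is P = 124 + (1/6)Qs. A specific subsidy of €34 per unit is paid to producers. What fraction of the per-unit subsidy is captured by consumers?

Consumer share = 15/17

Pre-subsidy: 183.5 - 1.25Q = 124 + (1/6)Q gives Q* = 42 and P* = 131.
With the subsidy, sellers receive Ps = Pb + 34 for each unit, where Pb is the price buyers pay.
On the curves, Pb = 183.5 - 1.25Q and Ps = 124 + (1/6)Q; the wedge Ps − Pb = 34 gives 124 + (1/6)Q − (183.5 - 1.25Q) = 34, so Q' = 66.
Then Pb = 183.5 − 1.25·66 = 101 and Ps = 124 + (1/6)·66 = 135.
Buyers' price falls by P* − Pb = 131 − 101 = 30; sellers' price rises by Ps − P* = 135 − 131 = 4.
So consumers capture 30/34 = 15/17 of each unit of subsidy.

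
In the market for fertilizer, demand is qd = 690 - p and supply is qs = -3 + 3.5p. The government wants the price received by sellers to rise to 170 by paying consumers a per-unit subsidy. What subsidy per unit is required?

At a seller price of 170, quantity supplied is -3 + 3.5·170 = 592.
Buyers absorb 592 only when they pay pb with 690 − 1·pb = 592, i.e. pb = 98.
s = ps − pb = 170 − 98 = 72.

Required subsidy s = 72 per unit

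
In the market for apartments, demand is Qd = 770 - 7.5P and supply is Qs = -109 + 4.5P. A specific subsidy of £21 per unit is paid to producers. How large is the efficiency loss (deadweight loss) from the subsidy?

Pre-subsidy: 770 - 7.5P = -109 + 4.5P gives P* = 73.25, Q* = 220.625.
With the subsidy, sellers receive Ps = Pb + 21 for each unit, where Pb is the price buyers pay.
Supply in terms of Pb becomes Qs = -109 + 4.5(Pb + 21) = -14.5 + 4.5Pb. Setting this equal to demand: 770 - 7.5Pb = -14.5 + 4.5Pb, so Pb = 65.375.
Sellers receive Ps = 65.375 + 21 = 86.375; Q' = 770 − 7.5·65.375 = 279.6875.
The subsidy expands output by 279.6875 − 220.625 = 59.0625 past the efficient level; on those units the gap between marginal cost and willingness to pay runs from 0 up to 21.
DWL = ½ × 21 × 59.0625 = 620.15625.

Deadweight loss = £620.15625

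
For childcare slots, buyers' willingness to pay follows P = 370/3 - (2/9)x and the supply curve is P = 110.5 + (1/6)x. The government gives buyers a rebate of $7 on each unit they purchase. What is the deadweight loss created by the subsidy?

Deadweight loss = $63

Pre-subsidy: 370/3 - (2/9)x = 110.5 + (1/6)x gives x* = 33 and P* = 116.
With the rebate, buyers effectively pay Pb = Ps − 7, where Ps is the price sellers receive.
On the curves, Pb = 370/3 - (2/9)x and Ps = 110.5 + (1/6)x; the wedge Ps − Pb = 7 gives 110.5 + (1/6)x − (370/3 - (2/9)x) = 7, so x' = 51.
Then Pb = 370/3 − (2/9)·51 = 112 and Ps = 110.5 + (1/6)·51 = 119.
The subsidy expands output by 51 − 33 = 18 past the efficient level; on those units the gap between marginal cost and willingness to pay runs from 0 up to 7.
DWL = ½ × 7 × 18 = 63.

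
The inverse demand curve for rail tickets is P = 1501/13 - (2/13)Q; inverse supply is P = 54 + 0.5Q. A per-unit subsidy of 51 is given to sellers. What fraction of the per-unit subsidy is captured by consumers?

Consumer share = 4/17

Pre-subsidy: 1501/13 - (2/13)Q = 54 + 0.5Q gives Q* = 94 and P* = 101.
With the subsidy, sellers receive Ps = Pb + 51 for each unit, where Pb is the price buyers pay.
On the curves, Pb = 1501/13 - (2/13)Q and Ps = 54 + 0.5Q; the wedge Ps − Pb = 51 gives 54 + 0.5Q − (1501/13 - (2/13)Q) = 51, so Q' = 172.
Then Pb = 1501/13 − (2/13)·172 = 89 and Ps = 54 + 0.5·172 = 140.
Buyers' price falls by P* − Pb = 101 − 89 = 12; sellers' price rises by Ps − P* = 140 − 101 = 39.
So consumers capture 12/51 = 4/17 of each unit of subsidy.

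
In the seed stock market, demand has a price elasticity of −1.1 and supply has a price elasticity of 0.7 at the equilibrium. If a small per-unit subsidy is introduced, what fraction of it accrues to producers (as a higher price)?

For a small subsidy around the equilibrium, the benefit split depends on the relative slopes, which at a point are proportional to the elasticities.
Buyer share = εs/(εs + |εd|) = 0.7/(0.7 + 1.1) = 7/18; seller share = |εd|/(εs + |εd|) = 11/18.
So producers capture 11/18 of the subsidy.

Producer share = 11/18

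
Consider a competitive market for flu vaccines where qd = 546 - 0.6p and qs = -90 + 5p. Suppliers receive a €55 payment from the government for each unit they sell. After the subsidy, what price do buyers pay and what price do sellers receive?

Pre-subsidy: 546 - 0.6p = -90 + 5p gives p* = 795/7, q* = 3345/7.
With the subsidy, sellers receive ps = pb + 55 for each unit, where pb is the price buyers pay.
Supply in terms of pb becomes qs = -90 + 5(pb + 55) = 185 + 5pb. Setting this equal to demand: 546 - 0.6pb = 185 + 5pb, so pb = 1805/28.
Sellers receive ps = 1805/28 + 55 = 3345/28; q' = 546 − 0.6·(1805/28) = 14205/28.

Buyers pay 1805/28; sellers receive 3345/28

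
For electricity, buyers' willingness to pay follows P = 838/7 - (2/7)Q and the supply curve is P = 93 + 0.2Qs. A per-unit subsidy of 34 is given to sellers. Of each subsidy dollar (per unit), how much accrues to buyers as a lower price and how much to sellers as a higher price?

Buyers gain 20 per unit; sellers gain 14 per unit

Pre-subsidy: 838/7 - (2/7)Q = 93 + 0.2Q gives Q* = 55 and P* = 104.
With the subsidy, sellers receive Ps = Pb + 34 for each unit, where Pb is the price buyers pay.
On the curves, Pb = 838/7 - (2/7)Q and Ps = 93 + 0.2Q; the wedge Ps − Pb = 34 gives 93 + 0.2Q − (838/7 - (2/7)Q) = 34, so Q' = 125.
Then Pb = 838/7 − (2/7)·125 = 84 and Ps = 93 + 0.2·125 = 118.
Buyers' price falls by P* − Pb = 104 − 84 = 20; sellers' price rises by Ps − P* = 118 − 104 = 14.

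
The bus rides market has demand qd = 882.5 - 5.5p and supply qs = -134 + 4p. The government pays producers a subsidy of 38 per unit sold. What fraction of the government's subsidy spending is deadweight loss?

Pre-subsidy: 882.5 - 5.5p = -134 + 4p gives p* = 107, q* = 294.
With the subsidy, sellers receive ps = pb + 38 for each unit, where pb is the price buyers pay.
Supply in terms of pb becomes qs = -134 + 4(pb + 38) = 18 + 4pb. Setting this equal to demand: 882.5 - 5.5pb = 18 + 4pb, so pb = 91.
Sellers receive ps = 91 + 38 = 129; q' = 882.5 − 5.5·91 = 382.
ΔCS = ½(294 + 382)(107 − 91) = 5408; ΔPS = ½(294 + 382)(129 − 107) = 7436.
Government spending = 38 × 382 = 14516.
DWL = ½ × 38 × (382 − 294) = 1672; fraction = 1672 / 14516 = 22/191.

DWL / government spending = 22/191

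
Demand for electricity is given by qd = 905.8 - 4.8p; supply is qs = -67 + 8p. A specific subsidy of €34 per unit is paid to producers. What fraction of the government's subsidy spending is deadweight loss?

Pre-subsidy: 905.8 - 4.8p = -67 + 8p gives p* = 76, q* = 541.
With the subsidy, sellers receive ps = pb + 34 for each unit, where pb is the price buyers pay.
Supply in terms of pb becomes qs = -67 + 8(pb + 34) = 205 + 8pb. Setting this equal to demand: 905.8 - 4.8pb = 205 + 8pb, so pb = 54.75.
Sellers receive ps = 54.75 + 34 = 88.75; q' = 905.8 − 4.8·54.75 = 643.
ΔCS = ½(541 + 643)(76 − 54.75) = 12580; ΔPS = ½(541 + 643)(88.75 − 76) = 7548.
Government spending = 34 × 643 = 21862.
DWL = ½ × 34 × (643 − 541) = 1734; fraction = 1734 / 21862 = 51/643.

DWL / government spending = 51/643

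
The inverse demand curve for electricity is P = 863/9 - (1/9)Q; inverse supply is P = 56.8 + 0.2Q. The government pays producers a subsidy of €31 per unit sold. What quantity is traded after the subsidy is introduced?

Pre-subsidy: 863/9 - (1/9)Q = 56.8 + 0.2Q gives Q* = 1759/14 and P* = 1147/14.
With the subsidy, sellers receive Ps = Pb + 31 for each unit, where Pb is the price buyers pay.
On the curves, Pb = 863/9 - (1/9)Q and Ps = 56.8 + 0.2Q; the wedge Ps − Pb = 31 gives 56.8 + 0.2Q − (863/9 - (1/9)Q) = 31, so Q' = 1577/7.
Then Pb = 863/9 − (1/9)·(1577/7) = 496/7 and Ps = 56.8 + 0.2·(1577/7) = 713/7.

Q' = 1577/7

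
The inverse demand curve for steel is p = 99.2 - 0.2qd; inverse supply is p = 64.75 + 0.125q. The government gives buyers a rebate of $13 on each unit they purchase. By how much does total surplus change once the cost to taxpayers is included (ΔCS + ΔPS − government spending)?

Net change in total surplus = -$260

Pre-subsidy: 99.2 - 0.2q = 64.75 + 0.125q gives q* = 106 and p* = 78.
With the rebate, buyers effectively pay pb = ps − 13, where ps is the price sellers receive.
On the curves, pb = 99.2 - 0.2q and ps = 64.75 + 0.125q; the wedge ps − pb = 13 gives 64.75 + 0.125q − (99.2 - 0.2q) = 13, so q' = 146.
Then pb = 99.2 − 0.2·146 = 70 and ps = 64.75 + 0.125·146 = 83.
ΔCS = ½(106 + 146)(78 − 70) = 1008; ΔPS = ½(106 + 146)(83 − 78) = 630.
Government spending = 13 × 146 = 1898.
Net change = 1008 + 630 − 1898 = -260. The loss equals the DWL triangle ½·13·40.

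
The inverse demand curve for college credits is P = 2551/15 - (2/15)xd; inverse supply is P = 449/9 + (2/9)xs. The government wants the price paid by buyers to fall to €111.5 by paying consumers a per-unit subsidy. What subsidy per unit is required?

Required subsidy s = €36 per unit

At a buyer price of 111.5, quantity demanded is 1275.5 − 7.5·111.5 = 439.25.
Sellers supply 439.25 only when they receive Ps = 449/9 + (2/9)·439.25 = 147.5.
s = Ps − Pb = 147.5 − 111.5 = 36.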